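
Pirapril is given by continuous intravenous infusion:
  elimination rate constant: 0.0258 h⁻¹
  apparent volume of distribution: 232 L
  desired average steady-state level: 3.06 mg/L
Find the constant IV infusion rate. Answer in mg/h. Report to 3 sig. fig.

CL = k × Vd = 0.02580 × 232 = 5.986 L/h
At steady state, infusion rate R₀ = Css × CL = 3.06 × 5.986 = 18.32 mg/h

18.3 mg/h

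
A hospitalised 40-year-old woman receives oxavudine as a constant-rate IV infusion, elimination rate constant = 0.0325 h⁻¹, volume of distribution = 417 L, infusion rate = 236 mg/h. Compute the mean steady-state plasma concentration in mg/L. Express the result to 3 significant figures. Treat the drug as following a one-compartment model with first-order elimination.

17.4 mg/L

CL = k × Vd = 0.03250 × 417 = 13.55 L/h
At steady state Css = R₀ / CL = 236 / 13.55 = 17.42 mg/L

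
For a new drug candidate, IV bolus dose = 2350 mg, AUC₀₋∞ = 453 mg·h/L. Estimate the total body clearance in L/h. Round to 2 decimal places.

CL = Dose / AUC = 2350 / 453 = 5.188 L/h

5.19 L/h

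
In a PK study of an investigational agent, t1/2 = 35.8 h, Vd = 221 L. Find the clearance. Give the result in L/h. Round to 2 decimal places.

4.28 L/h

k = ln2 / t½ = 0.693147 / 35.8 = 0.01936 h⁻¹
CL = k × Vd = 0.01936 × 221 = 4.279 L/h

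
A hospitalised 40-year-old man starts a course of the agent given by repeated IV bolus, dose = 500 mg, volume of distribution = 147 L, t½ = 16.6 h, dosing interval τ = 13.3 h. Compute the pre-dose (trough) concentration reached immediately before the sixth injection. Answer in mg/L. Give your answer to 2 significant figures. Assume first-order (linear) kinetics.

4.3 mg/L

C₀ per dose = Dose / Vd = 500 / 147 = 3.401 mg/L
k = ln2 / t½ = 0.693147 / 16.6 = 0.04176 h⁻¹
Fraction remaining after one interval: r = e^(−kτ) = e^(−0.04176 × 13.3) = 0.5738
Before dose 6, 5 doses have been given (aged 1τ, 2τ, 3τ, 4τ, 5τ).
C_trough = C₀ × (r + r² + … + r^5) = C₀ × r(1−r^5)/(1−r)
        = 3.401 × 0.5738 × (1 − 0.06220) / (1 − 0.5738) = 4.294 mg/L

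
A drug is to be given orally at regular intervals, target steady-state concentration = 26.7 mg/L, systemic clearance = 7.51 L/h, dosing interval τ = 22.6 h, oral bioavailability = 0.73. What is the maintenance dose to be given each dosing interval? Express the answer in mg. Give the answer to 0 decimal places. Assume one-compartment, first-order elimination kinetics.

At steady state, F × (Dose/τ) = Css × CL.
Dose = Css × CL × τ / F = 26.7 × 7.510 × 22.6 / 0.73 = 6208 mg

6208 mg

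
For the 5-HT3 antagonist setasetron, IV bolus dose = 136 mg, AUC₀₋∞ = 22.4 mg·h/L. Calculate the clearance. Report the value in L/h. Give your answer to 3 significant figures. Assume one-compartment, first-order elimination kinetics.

CL = Dose / AUC = 136 / 22.4 = 6.071 L/h

6.07 L/h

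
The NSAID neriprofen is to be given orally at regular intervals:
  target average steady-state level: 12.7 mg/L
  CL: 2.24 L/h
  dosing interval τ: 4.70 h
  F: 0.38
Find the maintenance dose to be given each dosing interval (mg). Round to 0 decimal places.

352 mg

At steady state, F × (Dose/τ) = Css × CL.
Dose = Css × CL × τ / F = 12.7 × 2.240 × 4.70 / 0.38 = 351.9 mg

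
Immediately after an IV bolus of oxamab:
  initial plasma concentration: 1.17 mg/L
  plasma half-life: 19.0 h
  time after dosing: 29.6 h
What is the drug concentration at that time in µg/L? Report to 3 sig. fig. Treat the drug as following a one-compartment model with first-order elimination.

397 µg/L

k = ln2 / t½ = 0.693147 / 19.0 = 0.03648 h⁻¹
C = C₀ · e^(−k·t) = 1.170 × e^(−0.03648 × 29.6)
  = 1.170 × 0.3397 = 0.3974 mg/L
Convert: 0.3974 mg/L × 1000 = 397.4 µg/L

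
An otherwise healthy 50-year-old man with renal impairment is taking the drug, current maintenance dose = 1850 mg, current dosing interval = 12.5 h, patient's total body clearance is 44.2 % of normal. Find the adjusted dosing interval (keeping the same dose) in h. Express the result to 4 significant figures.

To keep the same average steady-state level, dosing rate must scale with clearance.
CL ratio = 44.2 / 100 = 0.4420
New interval (same dose) = 12.5 / 0.4420 = 28.28 h

28.28 h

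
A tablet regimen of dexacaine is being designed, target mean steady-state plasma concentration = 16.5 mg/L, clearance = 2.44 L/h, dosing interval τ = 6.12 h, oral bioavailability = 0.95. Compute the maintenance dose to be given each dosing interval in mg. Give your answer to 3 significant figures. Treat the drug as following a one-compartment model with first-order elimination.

259 mg

At steady state, F × (Dose/τ) = Css × CL.
Dose = Css × CL × τ / F = 16.5 × 2.440 × 6.12 / 0.95 = 259.4 mg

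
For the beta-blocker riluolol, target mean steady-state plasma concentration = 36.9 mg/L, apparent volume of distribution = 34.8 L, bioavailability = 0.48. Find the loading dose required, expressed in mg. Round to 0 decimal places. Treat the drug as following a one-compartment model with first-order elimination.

2675 mg

LD = Css × Vd / F = 36.9 × 34.8 / 0.48 = 2675 mg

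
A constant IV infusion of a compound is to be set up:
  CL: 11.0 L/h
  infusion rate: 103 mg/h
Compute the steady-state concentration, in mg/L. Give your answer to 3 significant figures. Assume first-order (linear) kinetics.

At steady state Css = R₀ / CL = 103 / 11.00 = 9.364 mg/L

9.36 mg/L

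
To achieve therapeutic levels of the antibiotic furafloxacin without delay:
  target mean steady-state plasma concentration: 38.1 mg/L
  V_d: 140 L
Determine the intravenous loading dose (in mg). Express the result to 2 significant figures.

5300 mg

LD = Css × Vd = 38.1 × 140 = 5334 mg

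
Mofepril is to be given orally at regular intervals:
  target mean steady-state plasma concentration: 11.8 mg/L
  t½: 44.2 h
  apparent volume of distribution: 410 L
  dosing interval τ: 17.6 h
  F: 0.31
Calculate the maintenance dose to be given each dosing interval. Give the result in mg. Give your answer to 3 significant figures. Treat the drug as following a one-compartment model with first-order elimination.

4310 mg

k = ln2 / t½ = 0.693147 / 44.2 = 0.01568 h⁻¹
CL = k × Vd = 0.01568 × 410 = 6.429 L/h
At steady state, F × (Dose/τ) = Css × CL.
Dose = Css × CL × τ / F = 11.8 × 6.429 × 17.6 / 0.31 = 4307 mg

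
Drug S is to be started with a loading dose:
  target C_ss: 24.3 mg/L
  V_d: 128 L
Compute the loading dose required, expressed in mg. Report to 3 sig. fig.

3110 mg

LD = Css × Vd = 24.3 × 128 = 3110 mg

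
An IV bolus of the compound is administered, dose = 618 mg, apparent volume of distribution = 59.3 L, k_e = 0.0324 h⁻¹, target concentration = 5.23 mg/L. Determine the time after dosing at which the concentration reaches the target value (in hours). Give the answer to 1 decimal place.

C₀ = Dose / Vd = 618.0 / 59.3 = 10.42 mg/L
t = ln(C₀ / C) / k = ln(10.42 / 5.23) / 0.03240
  = ln(1.992) / 0.03240 = 0.6891 / 0.03240 = 21.27 h

21.3 h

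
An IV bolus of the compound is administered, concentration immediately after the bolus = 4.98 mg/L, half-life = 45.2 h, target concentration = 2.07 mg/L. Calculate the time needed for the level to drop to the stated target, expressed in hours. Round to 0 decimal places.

k = ln2 / t½ = 0.693147 / 45.2 = 0.01534 h⁻¹
t = ln(C₀ / C) / k = ln(4.980 / 2.07) / 0.01534
  = ln(2.406) / 0.01534 = 0.8780 / 0.01534 = 57.24 h

57 h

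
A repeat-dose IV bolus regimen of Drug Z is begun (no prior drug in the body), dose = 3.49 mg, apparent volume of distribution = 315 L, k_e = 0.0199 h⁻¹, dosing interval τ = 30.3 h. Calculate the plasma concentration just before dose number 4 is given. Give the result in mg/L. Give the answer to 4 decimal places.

0.0112 mg/L

C₀ per dose = Dose / Vd = 3.49 / 315 = 0.01108 mg/L
Fraction remaining after one interval: r = e^(−kτ) = e^(−0.01990 × 30.3) = 0.5472
Before dose 4, 3 doses have been given (aged 1τ, 2τ, 3τ).
C_trough = C₀ × (r + r² + … + r^3) = C₀ × r(1−r^3)/(1−r)
        = 0.01108 × 0.5472 × (1 − 0.1638) / (1 − 0.5472) = 0.01120 mg/L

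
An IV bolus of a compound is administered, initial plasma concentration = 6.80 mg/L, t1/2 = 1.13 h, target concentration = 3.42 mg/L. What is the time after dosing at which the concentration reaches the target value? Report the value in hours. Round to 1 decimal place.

1.1 h

k = ln2 / t½ = 0.693147 / 1.13 = 0.6134 h⁻¹
t = ln(C₀ / C) / k = ln(6.800 / 3.42) / 0.6134
  = ln(1.988) / 0.6134 = 0.6871 / 0.6134 = 1.120 h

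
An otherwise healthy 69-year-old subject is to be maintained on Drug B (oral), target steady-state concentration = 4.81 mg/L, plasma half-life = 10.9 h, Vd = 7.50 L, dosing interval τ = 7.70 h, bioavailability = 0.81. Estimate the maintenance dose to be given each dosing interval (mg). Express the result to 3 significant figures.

21.8 mg

k = ln2 / t½ = 0.693147 / 10.9 = 0.06359 h⁻¹
CL = k × Vd = 0.06359 × 7.50 = 0.4769 L/h
At steady state, F × (Dose/τ) = Css × CL.
Dose = Css × CL × τ / F = 4.81 × 0.4769 × 7.70 / 0.81 = 21.81 mg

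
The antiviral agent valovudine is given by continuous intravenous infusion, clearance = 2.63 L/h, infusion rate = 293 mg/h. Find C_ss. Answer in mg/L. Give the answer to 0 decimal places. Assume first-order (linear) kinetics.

111 mg/L

At steady state Css = R₀ / CL = 293 / 2.630 = 111.4 mg/L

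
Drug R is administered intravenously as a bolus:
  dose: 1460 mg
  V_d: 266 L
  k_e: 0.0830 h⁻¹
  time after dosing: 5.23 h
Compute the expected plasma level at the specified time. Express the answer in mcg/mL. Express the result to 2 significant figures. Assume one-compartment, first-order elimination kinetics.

3.6 mcg/mL

C₀ = Dose / Vd = 1460 / 266 = 5.489 mg/L
C = C₀ · e^(−k·t) = 5.489 × e^(−0.08300 × 5.23)
  = 5.489 × 0.6479 = 3.556 mg/L
(3.556 mg/L = 3.556 mcg/mL)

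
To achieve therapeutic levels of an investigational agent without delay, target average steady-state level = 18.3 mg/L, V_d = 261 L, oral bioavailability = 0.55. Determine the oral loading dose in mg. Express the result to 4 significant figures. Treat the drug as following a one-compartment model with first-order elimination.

8684 mg

LD = Css × Vd / F = 18.3 × 261 / 0.55 = 8684 mg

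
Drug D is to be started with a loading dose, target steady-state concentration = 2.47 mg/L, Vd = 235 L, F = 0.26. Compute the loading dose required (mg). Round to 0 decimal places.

2233 mg

LD = Css × Vd / F = 2.47 × 235 / 0.26 = 2233 mg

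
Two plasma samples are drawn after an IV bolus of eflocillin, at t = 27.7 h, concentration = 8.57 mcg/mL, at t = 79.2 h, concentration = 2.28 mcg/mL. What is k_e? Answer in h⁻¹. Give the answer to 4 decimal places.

k = ln(C₁/C₂) / (t₂ − t₁) = ln(8.57/2.28) / (79.2 − 27.7)
  = 1.324 / 51.50 = 0.02571 h⁻¹

0.0257 h⁻¹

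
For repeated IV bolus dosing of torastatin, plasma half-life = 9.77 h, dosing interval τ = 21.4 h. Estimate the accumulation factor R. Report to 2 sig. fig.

k = ln2 / t½ = 0.693147 / 9.77 = 0.07095 h⁻¹
e^(−kτ) = e^(−0.07095 × 21.4) = 0.2191
Accumulation ratio R = 1 / (1 − e^(−kτ)) = 1 / (1 − 0.2191) = 1.281

1.3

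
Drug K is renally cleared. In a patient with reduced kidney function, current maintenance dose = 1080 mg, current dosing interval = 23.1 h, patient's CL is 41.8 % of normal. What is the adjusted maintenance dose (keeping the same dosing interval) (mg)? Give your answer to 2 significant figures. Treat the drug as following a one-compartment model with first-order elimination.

To keep the same average steady-state level, dosing rate must scale with clearance.
CL ratio = 41.8 / 100 = 0.4180
New dose (same interval) = 1080 × 0.4180 = 451.4 mg

450 mg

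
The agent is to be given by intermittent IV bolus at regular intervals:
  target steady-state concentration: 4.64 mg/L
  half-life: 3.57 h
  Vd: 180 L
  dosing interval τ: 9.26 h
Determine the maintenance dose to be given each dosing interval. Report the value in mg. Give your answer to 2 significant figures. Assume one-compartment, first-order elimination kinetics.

1500 mg

k = ln2 / t½ = 0.693147 / 3.57 = 0.1942 h⁻¹
CL = k × Vd = 0.1942 × 180 = 34.96 L/h
At steady state, Dose/τ = Css × CL.
Dose = Css × CL × τ = 4.64 × 34.96 × 9.26 = 1502 mg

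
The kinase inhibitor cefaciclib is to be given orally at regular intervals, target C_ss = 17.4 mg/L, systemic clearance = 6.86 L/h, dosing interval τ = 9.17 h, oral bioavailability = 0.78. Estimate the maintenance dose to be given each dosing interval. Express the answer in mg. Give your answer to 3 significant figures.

1400 mg

At steady state, F × (Dose/τ) = Css × CL.
Dose = Css × CL × τ / F = 17.4 × 6.860 × 9.17 / 0.78 = 1403 mg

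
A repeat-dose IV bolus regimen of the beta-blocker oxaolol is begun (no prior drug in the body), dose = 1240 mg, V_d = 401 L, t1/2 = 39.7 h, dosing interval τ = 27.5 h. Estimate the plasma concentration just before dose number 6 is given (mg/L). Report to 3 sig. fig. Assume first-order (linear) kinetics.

C₀ per dose = Dose / Vd = 1240 / 401 = 3.092 mg/L
k = ln2 / t½ = 0.693147 / 39.7 = 0.01746 h⁻¹
Fraction remaining after one interval: r = e^(−kτ) = e^(−0.01746 × 27.5) = 0.6187
Before dose 6, 5 doses have been given (aged 1τ, 2τ, 3τ, 4τ, 5τ).
C_trough = C₀ × (r + r² + … + r^5) = C₀ × r(1−r^5)/(1−r)
        = 3.092 × 0.6187 × (1 − 0.09066) / (1 − 0.6187) = 4.562 mg/L

4.56 mg/L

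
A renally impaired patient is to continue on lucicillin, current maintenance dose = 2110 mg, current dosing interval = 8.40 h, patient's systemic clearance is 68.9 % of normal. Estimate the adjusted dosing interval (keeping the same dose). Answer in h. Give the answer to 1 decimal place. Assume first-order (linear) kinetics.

To keep the same average steady-state level, dosing rate must scale with clearance.
CL ratio = 68.9 / 100 = 0.6890
New interval (same dose) = 8.40 / 0.6890 = 12.19 h

12.2 h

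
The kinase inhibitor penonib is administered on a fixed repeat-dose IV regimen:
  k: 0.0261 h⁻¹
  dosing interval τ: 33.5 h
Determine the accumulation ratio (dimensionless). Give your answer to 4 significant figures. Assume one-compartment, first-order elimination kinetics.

e^(−kτ) = e^(−0.02610 × 33.5) = 0.4171
Accumulation ratio R = 1 / (1 − e^(−kτ)) = 1 / (1 − 0.4171) = 1.716

1.716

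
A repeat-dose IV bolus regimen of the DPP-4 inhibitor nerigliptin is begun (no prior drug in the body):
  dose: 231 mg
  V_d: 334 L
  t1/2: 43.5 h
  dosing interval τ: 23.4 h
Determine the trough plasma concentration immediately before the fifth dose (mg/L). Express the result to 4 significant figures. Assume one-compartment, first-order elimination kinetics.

1.186 mg/L

C₀ per dose = Dose / Vd = 231 / 334 = 0.6916 mg/L
k = ln2 / t½ = 0.693147 / 43.5 = 0.01593 h⁻¹
Fraction remaining after one interval: r = e^(−kτ) = e^(−0.01593 × 23.4) = 0.6888
Before dose 5, 4 doses have been given (aged 1τ, 2τ, 3τ, 4τ).
C_trough = C₀ × (r + r² + … + r^4) = C₀ × r(1−r^4)/(1−r)
        = 0.6916 × 0.6888 × (1 − 0.2251) / (1 − 0.6888) = 1.186 mg/L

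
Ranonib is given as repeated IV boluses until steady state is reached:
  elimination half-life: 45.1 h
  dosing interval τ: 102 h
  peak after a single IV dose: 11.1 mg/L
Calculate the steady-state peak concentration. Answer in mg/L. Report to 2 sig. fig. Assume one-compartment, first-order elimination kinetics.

14 mg/L

k = ln2 / t½ = 0.693147 / 45.1 = 0.01537 h⁻¹
e^(−kτ) = e^(−0.01537 × 102) = 0.2085
Accumulation ratio R = 1 / (1 − e^(−kτ)) = 1 / (1 − 0.2085) = 1.263
Steady-state peak = C₀ × R = 11.1 × 1.263 = 14.02 mg/L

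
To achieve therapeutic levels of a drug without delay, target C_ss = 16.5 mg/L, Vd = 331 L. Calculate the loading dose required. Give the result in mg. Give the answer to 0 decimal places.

5462 mg

LD = Css × Vd = 16.5 × 331 = 5462 mg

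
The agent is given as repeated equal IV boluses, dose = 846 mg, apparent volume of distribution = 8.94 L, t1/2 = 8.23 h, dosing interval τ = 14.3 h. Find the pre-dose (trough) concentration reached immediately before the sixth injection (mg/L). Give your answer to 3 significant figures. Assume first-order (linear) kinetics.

C₀ per dose = Dose / Vd = 846 / 8.94 = 94.63 mg/L
k = ln2 / t½ = 0.693147 / 8.23 = 0.08422 h⁻¹
Fraction remaining after one interval: r = e^(−kτ) = e^(−0.08422 × 14.3) = 0.2999
Before dose 6, 5 doses have been given (aged 1τ, 2τ, 3τ, 4τ, 5τ).
C_trough = C₀ × (r + r² + … + r^5) = C₀ × r(1−r^5)/(1−r)
        = 94.63 × 0.2999 × (1 − 0.002426) / (1 − 0.2999) = 40.44 mg/L

40.4 mg/L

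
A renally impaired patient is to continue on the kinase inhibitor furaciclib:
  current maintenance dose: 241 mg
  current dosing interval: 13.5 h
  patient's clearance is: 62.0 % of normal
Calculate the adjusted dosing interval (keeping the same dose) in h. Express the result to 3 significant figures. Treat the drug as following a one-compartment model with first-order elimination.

21.8 h

To keep the same average steady-state level, dosing rate must scale with clearance.
CL ratio = 62.0 / 100 = 0.6200
New interval (same dose) = 13.5 / 0.6200 = 21.77 h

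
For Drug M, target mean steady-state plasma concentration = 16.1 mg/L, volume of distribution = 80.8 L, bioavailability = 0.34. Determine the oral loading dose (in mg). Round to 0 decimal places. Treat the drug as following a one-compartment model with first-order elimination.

3826 mg

LD = Css × Vd / F = 16.1 × 80.8 / 0.34 = 3826 mg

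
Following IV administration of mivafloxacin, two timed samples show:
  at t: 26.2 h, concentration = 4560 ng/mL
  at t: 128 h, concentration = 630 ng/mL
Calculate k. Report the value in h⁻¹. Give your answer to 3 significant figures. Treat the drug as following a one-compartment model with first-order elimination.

k = ln(C₁/C₂) / (t₂ − t₁) = ln(4560/630) / (128 − 26.2)
  = 1.979 / 101.8 = 0.01944 h⁻¹

0.0194 h⁻¹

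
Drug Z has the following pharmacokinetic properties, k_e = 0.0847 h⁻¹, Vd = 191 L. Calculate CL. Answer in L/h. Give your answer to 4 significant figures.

CL = k × Vd = 0.0847 × 191 = 16.18 L/h

16.18 L/h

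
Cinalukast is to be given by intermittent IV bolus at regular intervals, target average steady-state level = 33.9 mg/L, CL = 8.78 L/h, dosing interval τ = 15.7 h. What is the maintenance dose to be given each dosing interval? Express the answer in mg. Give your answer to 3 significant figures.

At steady state, Dose/τ = Css × CL.
Dose = Css × CL × τ = 33.9 × 8.780 × 15.7 = 4673 mg

4670 mg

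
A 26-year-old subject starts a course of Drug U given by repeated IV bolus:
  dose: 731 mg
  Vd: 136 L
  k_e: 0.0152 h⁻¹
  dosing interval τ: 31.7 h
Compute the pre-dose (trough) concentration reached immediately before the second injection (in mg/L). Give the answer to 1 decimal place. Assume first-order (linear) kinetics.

C₀ per dose = Dose / Vd = 731 / 136 = 5.375 mg/L
Fraction remaining after one interval: r = e^(−kτ) = e^(−0.01520 × 31.7) = 0.6176
Before dose 2, 1 dose has been given (aged 1τ).
C_trough = C₀ × r = 5.375 × 0.6176 = 3.320 mg/L

3.3 mg/L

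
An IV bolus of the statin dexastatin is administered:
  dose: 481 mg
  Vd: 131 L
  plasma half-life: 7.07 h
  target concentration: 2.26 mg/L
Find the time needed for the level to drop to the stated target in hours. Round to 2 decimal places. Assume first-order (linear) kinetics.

4.95 h

C₀ = Dose / Vd = 481.0 / 131 = 3.672 mg/L
k = ln2 / t½ = 0.693147 / 7.07 = 0.09804 h⁻¹
t = ln(C₀ / C) / k = ln(3.672 / 2.26) / 0.09804
  = ln(1.625) / 0.09804 = 0.4855 / 0.09804 = 4.952 h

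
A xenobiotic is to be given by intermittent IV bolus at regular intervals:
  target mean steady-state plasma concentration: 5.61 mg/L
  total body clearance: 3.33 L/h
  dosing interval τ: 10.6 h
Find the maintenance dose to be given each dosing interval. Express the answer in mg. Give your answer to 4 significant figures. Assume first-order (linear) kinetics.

At steady state, Dose/τ = Css × CL.
Dose = Css × CL × τ = 5.61 × 3.330 × 10.6 = 198.0 mg

198.0 mg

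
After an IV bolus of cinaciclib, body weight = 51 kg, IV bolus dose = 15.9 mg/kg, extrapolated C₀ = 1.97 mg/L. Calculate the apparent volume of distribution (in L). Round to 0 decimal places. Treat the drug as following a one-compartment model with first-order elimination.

412 L

Dose = 15.9 × 51 = 810.9 mg
Vd = Dose / C₀ = 810.9 / 1.97 = 411.6 L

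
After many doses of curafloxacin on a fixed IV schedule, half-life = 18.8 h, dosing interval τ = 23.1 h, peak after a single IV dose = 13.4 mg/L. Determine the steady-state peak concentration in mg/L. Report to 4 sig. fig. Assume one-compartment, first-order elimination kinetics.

k = ln2 / t½ = 0.693147 / 18.8 = 0.03687 h⁻¹
e^(−kτ) = e^(−0.03687 × 23.1) = 0.4267
Accumulation ratio R = 1 / (1 − e^(−kτ)) = 1 / (1 − 0.4267) = 1.744
Steady-state peak = C₀ × R = 13.4 × 1.744 = 23.37 mg/L

23.37 mg/L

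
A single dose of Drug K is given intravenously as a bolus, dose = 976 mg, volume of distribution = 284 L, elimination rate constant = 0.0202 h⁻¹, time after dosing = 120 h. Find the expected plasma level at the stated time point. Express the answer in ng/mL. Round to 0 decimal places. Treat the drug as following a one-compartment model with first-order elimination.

304 ng/mL

C₀ = Dose / Vd = 976.0 / 284 = 3.437 mg/L
C = C₀ · e^(−k·t) = 3.437 × e^(−0.02020 × 120)
  = 3.437 × 0.08857 = 0.3044 mg/L
Convert: 0.3044 mg/L × 1000 = 304.4 ng/mL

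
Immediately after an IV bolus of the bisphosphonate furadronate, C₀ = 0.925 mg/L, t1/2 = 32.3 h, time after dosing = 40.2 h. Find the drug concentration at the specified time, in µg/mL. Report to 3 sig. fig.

k = ln2 / t½ = 0.693147 / 32.3 = 0.02146 h⁻¹
C = C₀ · e^(−k·t) = 0.9250 × e^(−0.02146 × 40.2)
  = 0.9250 × 0.4220 = 0.3904 mg/L
(0.3904 mg/L = 0.3904 µg/mL)

0.390 µg/mL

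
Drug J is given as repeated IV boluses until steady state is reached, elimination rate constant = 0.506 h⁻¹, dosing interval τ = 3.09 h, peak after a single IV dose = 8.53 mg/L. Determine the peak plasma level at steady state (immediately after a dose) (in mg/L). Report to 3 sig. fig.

10.8 mg/L

e^(−kτ) = e^(−0.5060 × 3.09) = 0.2094
Accumulation ratio R = 1 / (1 − e^(−kτ)) = 1 / (1 − 0.2094) = 1.265
Steady-state peak = C₀ × R = 8.53 × 1.265 = 10.79 mg/L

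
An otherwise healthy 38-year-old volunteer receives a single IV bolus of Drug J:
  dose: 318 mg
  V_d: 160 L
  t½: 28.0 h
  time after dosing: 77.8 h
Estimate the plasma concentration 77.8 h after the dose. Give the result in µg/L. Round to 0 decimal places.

290 µg/L

C₀ = Dose / Vd = 318.0 / 160 = 1.988 mg/L
k = ln2 / t½ = 0.693147 / 28.0 = 0.02476 h⁻¹
C = C₀ · e^(−k·t) = 1.988 × e^(−0.02476 × 77.8)
  = 1.988 × 0.1457 = 0.2897 mg/L
Convert: 0.2897 mg/L × 1000 = 289.7 µg/L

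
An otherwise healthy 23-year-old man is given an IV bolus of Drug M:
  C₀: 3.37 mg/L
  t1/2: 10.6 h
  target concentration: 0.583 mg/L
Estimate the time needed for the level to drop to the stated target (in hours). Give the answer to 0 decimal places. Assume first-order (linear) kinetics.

k = ln2 / t½ = 0.693147 / 10.6 = 0.06539 h⁻¹
t = ln(C₀ / C) / k = ln(3.370 / 0.583) / 0.06539
  = ln(5.780) / 0.06539 = 1.754 / 0.06539 = 26.82 h

27 h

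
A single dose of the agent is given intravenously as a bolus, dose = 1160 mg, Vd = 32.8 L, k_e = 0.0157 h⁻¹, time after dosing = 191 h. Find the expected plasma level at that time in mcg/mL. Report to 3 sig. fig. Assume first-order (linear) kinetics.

C₀ = Dose / Vd = 1160 / 32.8 = 35.37 mg/L
C = C₀ · e^(−k·t) = 35.37 × e^(−0.01570 × 191)
  = 35.37 × 0.04985 = 1.763 mg/L
(1.763 mg/L = 1.763 mcg/mL)

1.76 mcg/mL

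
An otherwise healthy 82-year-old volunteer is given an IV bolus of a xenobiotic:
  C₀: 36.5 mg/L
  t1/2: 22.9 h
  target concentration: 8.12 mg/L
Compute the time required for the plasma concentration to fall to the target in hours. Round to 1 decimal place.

k = ln2 / t½ = 0.693147 / 22.9 = 0.03027 h⁻¹
t = ln(C₀ / C) / k = ln(36.50 / 8.12) / 0.03027
  = ln(4.495) / 0.03027 = 1.503 / 0.03027 = 49.65 h

49.7 h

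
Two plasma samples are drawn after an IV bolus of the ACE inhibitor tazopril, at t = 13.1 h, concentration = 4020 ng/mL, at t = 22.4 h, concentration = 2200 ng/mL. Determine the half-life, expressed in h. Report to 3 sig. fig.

k = ln(C₁/C₂) / (t₂ − t₁) = ln(4020/2200) / (22.4 − 13.1)
  = 0.6028 / 9.300 = 0.06482 h⁻¹
t½ = ln2 / k = 0.693147 / 0.06482 = 10.69 h

10.7 h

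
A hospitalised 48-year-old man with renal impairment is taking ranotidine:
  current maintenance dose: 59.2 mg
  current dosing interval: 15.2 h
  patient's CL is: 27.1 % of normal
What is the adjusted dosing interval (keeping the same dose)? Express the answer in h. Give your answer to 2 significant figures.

56 h

To keep the same average steady-state level, dosing rate must scale with clearance.
CL ratio = 27.1 / 100 = 0.2710
New interval (same dose) = 15.2 / 0.2710 = 56.09 h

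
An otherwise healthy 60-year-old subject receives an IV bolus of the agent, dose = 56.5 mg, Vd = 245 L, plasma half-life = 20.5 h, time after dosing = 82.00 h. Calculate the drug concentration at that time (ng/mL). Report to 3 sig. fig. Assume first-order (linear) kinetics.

14.4 ng/mL

C₀ = Dose / Vd = 56.50 / 245 = 0.2306 mg/L
k = ln2 / t½ = 0.693147 / 20.5 = 0.03381 h⁻¹
t / t½ = 82.00 / 20.5 = 4 half-lives
C = C₀ × (1/2)^4 = 0.2306 × 0.06250 = 0.01441 mg/L
Convert: 0.01441 mg/L × 1000 = 14.41 ng/mL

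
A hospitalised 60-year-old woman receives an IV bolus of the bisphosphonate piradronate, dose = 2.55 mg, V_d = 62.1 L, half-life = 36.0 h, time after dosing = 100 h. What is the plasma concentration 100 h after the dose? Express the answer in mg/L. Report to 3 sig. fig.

0.00599 mg/L

C₀ = Dose / Vd = 2.550 / 62.1 = 0.04106 mg/L
k = ln2 / t½ = 0.693147 / 36.0 = 0.01925 h⁻¹
C = C₀ · e^(−k·t) = 0.04106 × e^(−0.01925 × 100)
  = 0.04106 × 0.1459 = 0.005991 mg/L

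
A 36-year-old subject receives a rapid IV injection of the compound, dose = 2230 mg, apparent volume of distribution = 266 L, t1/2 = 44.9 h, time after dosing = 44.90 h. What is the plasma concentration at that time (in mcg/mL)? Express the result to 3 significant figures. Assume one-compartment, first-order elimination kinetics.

C₀ = Dose / Vd = 2230 / 266 = 8.383 mg/L
k = ln2 / t½ = 0.693147 / 44.9 = 0.01544 h⁻¹
t / t½ = 44.90 / 44.9 = 1 half-lives
C = C₀ × (1/2)^1 = 8.383 × 0.5000 = 4.192 mg/L
(4.192 mg/L = 4.192 mcg/mL)

4.19 mcg/mL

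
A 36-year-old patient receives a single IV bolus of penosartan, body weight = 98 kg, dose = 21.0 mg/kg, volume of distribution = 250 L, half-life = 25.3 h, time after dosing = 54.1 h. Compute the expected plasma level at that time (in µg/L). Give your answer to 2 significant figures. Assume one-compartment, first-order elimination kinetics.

1900 µg/L

Total dose = 21.0 × 98 = 2058 mg
C₀ = Dose / Vd = 2058 / 250 = 8.232 mg/L
k = ln2 / t½ = 0.693147 / 25.3 = 0.02740 h⁻¹
C = C₀ · e^(−k·t) = 8.232 × e^(−0.02740 × 54.1)
  = 8.232 × 0.2271 = 1.869 mg/L
Convert: 1.869 mg/L × 1000 = 1869 µg/L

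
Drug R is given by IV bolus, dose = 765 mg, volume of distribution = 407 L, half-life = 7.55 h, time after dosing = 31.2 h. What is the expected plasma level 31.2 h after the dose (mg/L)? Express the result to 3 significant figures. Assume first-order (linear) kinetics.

C₀ = Dose / Vd = 765.0 / 407 = 1.880 mg/L
k = ln2 / t½ = 0.693147 / 7.55 = 0.09181 h⁻¹
C = C₀ · e^(−k·t) = 1.880 × e^(−0.09181 × 31.2)
  = 1.880 × 0.05701 = 0.1072 mg/L

0.107 mg/L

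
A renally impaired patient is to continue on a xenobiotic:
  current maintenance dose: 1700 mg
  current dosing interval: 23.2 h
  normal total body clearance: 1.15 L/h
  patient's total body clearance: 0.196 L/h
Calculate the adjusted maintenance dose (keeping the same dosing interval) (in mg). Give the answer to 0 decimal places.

To keep the same average steady-state level, dosing rate must scale with clearance.
CL ratio = 0.196 / 1.15 = 0.1704
New dose (same interval) = 1700 × 0.1704 = 289.7 mg

290 mg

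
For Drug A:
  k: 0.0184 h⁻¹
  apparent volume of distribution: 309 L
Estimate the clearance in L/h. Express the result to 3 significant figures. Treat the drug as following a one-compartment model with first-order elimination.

5.69 L/h

CL = k × Vd = 0.0184 × 309 = 5.686 L/h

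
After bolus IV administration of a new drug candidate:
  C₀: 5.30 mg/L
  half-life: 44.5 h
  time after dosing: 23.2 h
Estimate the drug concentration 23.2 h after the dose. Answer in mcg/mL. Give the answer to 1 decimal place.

k = ln2 / t½ = 0.693147 / 44.5 = 0.01558 h⁻¹
C = C₀ · e^(−k·t) = 5.300 × e^(−0.01558 × 23.2)
  = 5.300 × 0.6967 = 3.693 mg/L
(3.693 mg/L = 3.693 mcg/mL)

3.7 mcg/mL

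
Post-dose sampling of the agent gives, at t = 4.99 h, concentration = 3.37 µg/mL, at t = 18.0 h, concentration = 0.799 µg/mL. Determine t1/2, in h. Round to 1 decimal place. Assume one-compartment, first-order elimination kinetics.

6.3 h

k = ln(C₁/C₂) / (t₂ − t₁) = ln(3.37/0.799) / (18.0 − 4.99)
  = 1.439 / 13.01 = 0.1106 h⁻¹
t½ = ln2 / k = 0.693147 / 0.1106 = 6.267 h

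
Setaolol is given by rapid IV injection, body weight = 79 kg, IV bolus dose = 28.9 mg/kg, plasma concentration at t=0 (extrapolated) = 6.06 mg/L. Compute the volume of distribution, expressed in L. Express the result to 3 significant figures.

Dose = 28.9 × 79 = 2283 mg
Vd = Dose / C₀ = 2283 / 6.06 = 376.7 L

377 L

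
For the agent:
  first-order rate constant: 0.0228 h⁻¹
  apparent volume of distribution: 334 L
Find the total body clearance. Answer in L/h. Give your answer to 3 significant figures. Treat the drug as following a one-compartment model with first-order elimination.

CL = k × Vd = 0.0228 × 334 = 7.615 L/h

7.62 L/h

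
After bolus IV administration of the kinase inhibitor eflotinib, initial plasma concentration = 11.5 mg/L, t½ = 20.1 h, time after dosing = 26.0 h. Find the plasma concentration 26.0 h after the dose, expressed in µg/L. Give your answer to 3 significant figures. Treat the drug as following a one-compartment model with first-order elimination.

4690 µg/L

k = ln2 / t½ = 0.693147 / 20.1 = 0.03448 h⁻¹
C = C₀ · e^(−k·t) = 11.50 × e^(−0.03448 × 26.0)
  = 11.50 × 0.4080 = 4.692 mg/L
Convert: 4.692 mg/L × 1000 = 4692 µg/L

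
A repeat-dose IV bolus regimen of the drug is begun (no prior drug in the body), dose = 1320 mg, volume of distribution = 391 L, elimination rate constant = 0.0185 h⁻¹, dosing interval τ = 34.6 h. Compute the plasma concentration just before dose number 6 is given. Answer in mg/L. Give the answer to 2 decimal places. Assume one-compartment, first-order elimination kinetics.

C₀ per dose = Dose / Vd = 1320 / 391 = 3.376 mg/L
Fraction remaining after one interval: r = e^(−kτ) = e^(−0.01850 × 34.6) = 0.5272
Before dose 6, 5 doses have been given (aged 1τ, 2τ, 3τ, 4τ, 5τ).
C_trough = C₀ × (r + r² + … + r^5) = C₀ × r(1−r^5)/(1−r)
        = 3.376 × 0.5272 × (1 − 0.04073) / (1 − 0.5272) = 3.611 mg/L

3.61 mg/L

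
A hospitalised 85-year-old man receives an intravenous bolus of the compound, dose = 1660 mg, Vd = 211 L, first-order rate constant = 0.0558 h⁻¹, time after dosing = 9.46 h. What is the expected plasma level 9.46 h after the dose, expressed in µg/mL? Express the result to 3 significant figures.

C₀ = Dose / Vd = 1660 / 211 = 7.867 mg/L
C = C₀ · e^(−k·t) = 7.867 × e^(−0.05580 × 9.46)
  = 7.867 × 0.5899 = 4.641 mg/L
(4.641 mg/L = 4.641 µg/mL)

4.64 µg/mL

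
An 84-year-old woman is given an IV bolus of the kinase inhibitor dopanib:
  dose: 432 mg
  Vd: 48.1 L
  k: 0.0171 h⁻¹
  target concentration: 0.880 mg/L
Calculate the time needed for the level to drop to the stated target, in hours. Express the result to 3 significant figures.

C₀ = Dose / Vd = 432.0 / 48.1 = 8.981 mg/L
t = ln(C₀ / C) / k = ln(8.981 / 0.880) / 0.01710
  = ln(10.21) / 0.01710 = 2.323 / 0.01710 = 135.8 h

136 h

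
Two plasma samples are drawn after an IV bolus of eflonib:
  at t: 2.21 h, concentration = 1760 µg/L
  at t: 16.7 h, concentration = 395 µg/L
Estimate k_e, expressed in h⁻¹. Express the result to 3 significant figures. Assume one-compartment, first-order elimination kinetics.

k = ln(C₁/C₂) / (t₂ − t₁) = ln(1760/395) / (16.7 − 2.21)
  = 1.494 / 14.49 = 0.1031 h⁻¹

0.103 h⁻¹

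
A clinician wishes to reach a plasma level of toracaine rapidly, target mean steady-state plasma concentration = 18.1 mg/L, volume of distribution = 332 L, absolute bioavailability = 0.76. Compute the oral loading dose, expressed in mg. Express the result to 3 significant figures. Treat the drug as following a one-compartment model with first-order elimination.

7910 mg

LD = Css × Vd / F = 18.1 × 332 / 0.76 = 7907 mg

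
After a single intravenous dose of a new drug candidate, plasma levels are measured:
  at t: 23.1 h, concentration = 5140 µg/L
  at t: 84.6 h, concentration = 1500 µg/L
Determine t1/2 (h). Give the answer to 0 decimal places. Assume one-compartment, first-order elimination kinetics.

k = ln(C₁/C₂) / (t₂ − t₁) = ln(5140/1500) / (84.6 − 23.1)
  = 1.232 / 61.50 = 0.02003 h⁻¹
t½ = ln2 / k = 0.693147 / 0.02003 = 34.61 h

35 h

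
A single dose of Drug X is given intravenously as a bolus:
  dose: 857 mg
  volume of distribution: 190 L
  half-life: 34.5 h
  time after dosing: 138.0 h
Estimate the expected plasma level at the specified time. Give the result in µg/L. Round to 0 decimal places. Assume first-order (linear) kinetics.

282 µg/L

C₀ = Dose / Vd = 857.0 / 190 = 4.511 mg/L
k = ln2 / t½ = 0.693147 / 34.5 = 0.02009 h⁻¹
t / t½ = 138.0 / 34.5 = 4 half-lives
C = C₀ × (1/2)^4 = 4.511 × 0.06250 = 0.2819 mg/L
Convert: 0.2819 mg/L × 1000 = 281.9 µg/L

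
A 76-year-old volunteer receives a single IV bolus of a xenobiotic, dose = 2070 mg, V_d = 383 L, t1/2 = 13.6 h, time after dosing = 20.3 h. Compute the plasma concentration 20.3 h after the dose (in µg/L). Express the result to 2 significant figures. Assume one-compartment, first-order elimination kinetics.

C₀ = Dose / Vd = 2070 / 383 = 5.405 mg/L
k = ln2 / t½ = 0.693147 / 13.6 = 0.05097 h⁻¹
C = C₀ · e^(−k·t) = 5.405 × e^(−0.05097 × 20.3)
  = 5.405 × 0.3553 = 1.920 mg/L
Convert: 1.920 mg/L × 1000 = 1920 µg/L

1900 µg/L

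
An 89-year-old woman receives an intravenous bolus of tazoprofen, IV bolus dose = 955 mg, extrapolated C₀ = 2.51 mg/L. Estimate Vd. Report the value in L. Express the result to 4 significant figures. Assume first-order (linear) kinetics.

380.5 L

Vd = Dose / C₀ = 955.0 / 2.51 = 380.5 L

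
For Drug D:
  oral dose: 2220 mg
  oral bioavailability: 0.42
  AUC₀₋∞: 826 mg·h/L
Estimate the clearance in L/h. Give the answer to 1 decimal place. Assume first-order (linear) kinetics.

1.1 L/h

CL = F·Dose / AUC = 0.42 × 2220 / 826 = 1.129 L/h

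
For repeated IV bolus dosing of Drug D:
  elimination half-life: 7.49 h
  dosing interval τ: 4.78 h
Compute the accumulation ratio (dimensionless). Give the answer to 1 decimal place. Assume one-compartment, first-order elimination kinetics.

k = ln2 / t½ = 0.693147 / 7.49 = 0.09254 h⁻¹
e^(−kτ) = e^(−0.09254 × 4.78) = 0.6425
Accumulation ratio R = 1 / (1 − e^(−kτ)) = 1 / (1 − 0.6425) = 2.797

2.8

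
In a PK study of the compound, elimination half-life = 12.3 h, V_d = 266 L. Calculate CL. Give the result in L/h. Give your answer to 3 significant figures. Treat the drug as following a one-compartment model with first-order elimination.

k = ln2 / t½ = 0.693147 / 12.3 = 0.05635 h⁻¹
CL = k × Vd = 0.05635 × 266 = 14.99 L/h

15.0 L/h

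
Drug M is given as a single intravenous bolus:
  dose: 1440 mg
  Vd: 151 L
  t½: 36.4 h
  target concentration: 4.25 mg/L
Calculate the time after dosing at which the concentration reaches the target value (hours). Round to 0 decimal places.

C₀ = Dose / Vd = 1440 / 151 = 9.536 mg/L
k = ln2 / t½ = 0.693147 / 36.4 = 0.01904 h⁻¹
t = ln(C₀ / C) / k = ln(9.536 / 4.25) / 0.01904
  = ln(2.244) / 0.01904 = 0.8083 / 0.01904 = 42.45 h

42 h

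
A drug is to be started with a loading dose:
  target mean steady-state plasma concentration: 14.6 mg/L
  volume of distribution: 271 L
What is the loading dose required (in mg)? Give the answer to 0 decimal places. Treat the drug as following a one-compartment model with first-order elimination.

LD = Css × Vd = 14.6 × 271 = 3957 mg

3957 mg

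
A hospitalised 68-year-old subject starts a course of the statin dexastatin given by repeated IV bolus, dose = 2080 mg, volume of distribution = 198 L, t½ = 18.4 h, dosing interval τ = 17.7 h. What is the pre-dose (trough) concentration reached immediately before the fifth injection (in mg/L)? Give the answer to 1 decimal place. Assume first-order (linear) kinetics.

C₀ per dose = Dose / Vd = 2080 / 198 = 10.51 mg/L
k = ln2 / t½ = 0.693147 / 18.4 = 0.03767 h⁻¹
Fraction remaining after one interval: r = e^(−kτ) = e^(−0.03767 × 17.7) = 0.5134
Before dose 5, 4 doses have been given (aged 1τ, 2τ, 3τ, 4τ).
C_trough = C₀ × (r + r² + … + r^4) = C₀ × r(1−r^4)/(1−r)
        = 10.51 × 0.5134 × (1 − 0.06947) / (1 − 0.5134) = 10.32 mg/L

10.3 mg/L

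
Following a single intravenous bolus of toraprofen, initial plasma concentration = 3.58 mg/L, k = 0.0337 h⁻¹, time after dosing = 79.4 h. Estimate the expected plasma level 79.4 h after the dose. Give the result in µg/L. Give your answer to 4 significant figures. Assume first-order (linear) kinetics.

C = C₀ · e^(−k·t) = 3.580 × e^(−0.03370 × 79.4)
  = 3.580 × 0.06885 = 0.2465 mg/L
Convert: 0.2465 mg/L × 1000 = 246.5 µg/L

246.5 µg/L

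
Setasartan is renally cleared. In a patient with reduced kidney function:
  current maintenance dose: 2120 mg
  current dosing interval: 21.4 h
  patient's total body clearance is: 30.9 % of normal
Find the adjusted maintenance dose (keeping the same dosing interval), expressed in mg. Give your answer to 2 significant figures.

To keep the same average steady-state level, dosing rate must scale with clearance.
CL ratio = 30.9 / 100 = 0.3090
New dose (same interval) = 2120 × 0.3090 = 655.1 mg

660 mg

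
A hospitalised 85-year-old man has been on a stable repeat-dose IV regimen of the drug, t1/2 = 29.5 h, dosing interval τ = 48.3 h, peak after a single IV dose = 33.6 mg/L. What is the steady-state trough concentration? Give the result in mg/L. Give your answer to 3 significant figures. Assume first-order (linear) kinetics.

k = ln2 / t½ = 0.693147 / 29.5 = 0.02350 h⁻¹
e^(−kτ) = e^(−0.02350 × 48.3) = 0.3214
Accumulation ratio R = 1 / (1 − e^(−kτ)) = 1 / (1 − 0.3214) = 1.474
Steady-state trough = C₀ × R × e^(−kτ) = 33.6 × 1.474 × 0.3214 = 15.92 mg/L

15.9 mg/L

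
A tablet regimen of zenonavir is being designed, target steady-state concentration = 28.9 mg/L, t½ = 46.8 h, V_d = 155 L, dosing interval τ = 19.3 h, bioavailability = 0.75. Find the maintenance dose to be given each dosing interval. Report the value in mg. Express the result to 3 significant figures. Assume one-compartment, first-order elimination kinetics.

1710 mg

k = ln2 / t½ = 0.693147 / 46.8 = 0.01481 h⁻¹
CL = k × Vd = 0.01481 × 155 = 2.296 L/h
At steady state, F × (Dose/τ) = Css × CL.
Dose = Css × CL × τ / F = 28.9 × 2.296 × 19.3 / 0.75 = 1708 mg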